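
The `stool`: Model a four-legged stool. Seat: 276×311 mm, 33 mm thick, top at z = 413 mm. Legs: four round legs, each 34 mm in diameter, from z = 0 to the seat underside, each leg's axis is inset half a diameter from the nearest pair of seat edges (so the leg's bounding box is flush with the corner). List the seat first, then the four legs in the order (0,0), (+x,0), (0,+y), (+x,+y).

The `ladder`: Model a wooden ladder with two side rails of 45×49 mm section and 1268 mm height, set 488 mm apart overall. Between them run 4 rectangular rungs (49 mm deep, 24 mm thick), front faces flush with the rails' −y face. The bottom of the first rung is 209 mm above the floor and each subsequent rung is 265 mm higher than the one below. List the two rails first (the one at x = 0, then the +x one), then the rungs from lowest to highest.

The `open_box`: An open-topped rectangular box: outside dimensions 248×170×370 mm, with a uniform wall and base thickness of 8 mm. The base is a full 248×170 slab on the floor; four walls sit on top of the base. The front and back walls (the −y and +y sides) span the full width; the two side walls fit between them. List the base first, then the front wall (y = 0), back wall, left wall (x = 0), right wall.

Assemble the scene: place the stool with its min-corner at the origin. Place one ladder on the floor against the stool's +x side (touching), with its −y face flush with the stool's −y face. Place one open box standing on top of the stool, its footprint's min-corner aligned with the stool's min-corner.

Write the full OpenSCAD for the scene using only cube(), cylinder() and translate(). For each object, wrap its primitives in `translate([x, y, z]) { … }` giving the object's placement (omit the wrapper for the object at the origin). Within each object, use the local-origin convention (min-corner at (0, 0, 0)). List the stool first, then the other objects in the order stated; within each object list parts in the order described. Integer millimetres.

translate([0, 0, 380]) cube([276, 311, 33]);
translate([17, 17, 0]) cylinder(h = 380, r = 17);
translate([259, 17, 0]) cylinder(h = 380, r = 17);
translate([17, 294, 0]) cylinder(h = 380, r = 17);
translate([259, 294, 0]) cylinder(h = 380, r = 17);
translate([276, 0, 0]) {
  cube([45, 49, 1268]);
  translate([443, 0, 0]) cube([45, 49, 1268]);
  translate([45, 0, 209]) cube([398, 49, 24]);
  translate([45, 0, 474]) cube([398, 49, 24]);
  translate([45, 0, 739]) cube([398, 49, 24]);
  translate([45, 0, 1004]) cube([398, 49, 24]);
}
translate([0, 0, 413]) {
  cube([248, 170, 8]);
  translate([0, 0, 8]) cube([248, 8, 362]);
  translate([0, 162, 8]) cube([248, 8, 362]);
  translate([0, 8, 8]) cube([8, 154, 362]);
  translate([240, 8, 8]) cube([8, 154, 362]);
}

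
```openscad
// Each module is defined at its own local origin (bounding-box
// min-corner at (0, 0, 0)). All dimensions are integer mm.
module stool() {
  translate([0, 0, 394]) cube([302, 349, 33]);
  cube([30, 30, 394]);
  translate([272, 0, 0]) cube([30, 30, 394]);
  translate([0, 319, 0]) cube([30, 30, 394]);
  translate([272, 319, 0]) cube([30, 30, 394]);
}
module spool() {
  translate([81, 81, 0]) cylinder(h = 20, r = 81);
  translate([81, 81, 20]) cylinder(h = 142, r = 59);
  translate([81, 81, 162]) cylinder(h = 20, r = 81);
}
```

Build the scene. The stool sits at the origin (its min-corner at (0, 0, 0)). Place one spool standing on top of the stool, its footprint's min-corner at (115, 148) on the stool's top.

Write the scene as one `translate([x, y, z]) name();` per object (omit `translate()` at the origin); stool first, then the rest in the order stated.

stool();
translate([115, 148, 427]) spool();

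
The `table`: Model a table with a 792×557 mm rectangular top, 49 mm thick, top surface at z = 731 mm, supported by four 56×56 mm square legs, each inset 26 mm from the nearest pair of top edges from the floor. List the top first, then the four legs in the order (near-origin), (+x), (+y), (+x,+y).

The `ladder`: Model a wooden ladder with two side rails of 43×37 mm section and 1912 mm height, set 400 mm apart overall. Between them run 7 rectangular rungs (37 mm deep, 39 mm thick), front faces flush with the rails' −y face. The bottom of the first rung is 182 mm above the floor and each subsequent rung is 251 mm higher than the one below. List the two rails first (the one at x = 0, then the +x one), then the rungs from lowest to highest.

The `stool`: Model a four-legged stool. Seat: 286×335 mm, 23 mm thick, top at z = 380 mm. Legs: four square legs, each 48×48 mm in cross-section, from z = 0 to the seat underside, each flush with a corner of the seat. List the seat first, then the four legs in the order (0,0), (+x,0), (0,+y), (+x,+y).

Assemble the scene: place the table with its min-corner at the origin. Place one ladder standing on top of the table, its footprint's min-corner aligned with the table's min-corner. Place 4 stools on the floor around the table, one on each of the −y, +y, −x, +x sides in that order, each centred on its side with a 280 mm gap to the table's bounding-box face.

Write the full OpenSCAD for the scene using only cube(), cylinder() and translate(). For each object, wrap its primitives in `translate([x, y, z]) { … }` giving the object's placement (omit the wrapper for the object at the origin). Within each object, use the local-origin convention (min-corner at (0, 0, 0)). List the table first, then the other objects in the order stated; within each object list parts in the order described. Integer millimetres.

translate([0, 0, 682]) cube([792, 557, 49]);
translate([26, 26, 0]) cube([56, 56, 682]);
translate([710, 26, 0]) cube([56, 56, 682]);
translate([26, 475, 0]) cube([56, 56, 682]);
translate([710, 475, 0]) cube([56, 56, 682]);
translate([0, 0, 731]) {
  cube([43, 37, 1912]);
  translate([357, 0, 0]) cube([43, 37, 1912]);
  translate([43, 0, 182]) cube([314, 37, 39]);
  translate([43, 0, 433]) cube([314, 37, 39]);
  translate([43, 0, 684]) cube([314, 37, 39]);
  translate([43, 0, 935]) cube([314, 37, 39]);
  translate([43, 0, 1186]) cube([314, 37, 39]);
  translate([43, 0, 1437]) cube([314, 37, 39]);
  translate([43, 0, 1688]) cube([314, 37, 39]);
}
translate([253, -615, 0]) {
  translate([0, 0, 357]) cube([286, 335, 23]);
  cube([48, 48, 357]);
  translate([238, 0, 0]) cube([48, 48, 357]);
  translate([0, 287, 0]) cube([48, 48, 357]);
  translate([238, 287, 0]) cube([48, 48, 357]);
}
translate([253, 837, 0]) {
  translate([0, 0, 357]) cube([286, 335, 23]);
  cube([48, 48, 357]);
  translate([238, 0, 0]) cube([48, 48, 357]);
  translate([0, 287, 0]) cube([48, 48, 357]);
  translate([238, 287, 0]) cube([48, 48, 357]);
}
translate([-566, 111, 0]) {
  translate([0, 0, 357]) cube([286, 335, 23]);
  cube([48, 48, 357]);
  translate([238, 0, 0]) cube([48, 48, 357]);
  translate([0, 287, 0]) cube([48, 48, 357]);
  translate([238, 287, 0]) cube([48, 48, 357]);
}
translate([1072, 111, 0]) {
  translate([0, 0, 357]) cube([286, 335, 23]);
  cube([48, 48, 357]);
  translate([238, 0, 0]) cube([48, 48, 357]);
  translate([0, 287, 0]) cube([48, 48, 357]);
  translate([238, 287, 0]) cube([48, 48, 357]);
}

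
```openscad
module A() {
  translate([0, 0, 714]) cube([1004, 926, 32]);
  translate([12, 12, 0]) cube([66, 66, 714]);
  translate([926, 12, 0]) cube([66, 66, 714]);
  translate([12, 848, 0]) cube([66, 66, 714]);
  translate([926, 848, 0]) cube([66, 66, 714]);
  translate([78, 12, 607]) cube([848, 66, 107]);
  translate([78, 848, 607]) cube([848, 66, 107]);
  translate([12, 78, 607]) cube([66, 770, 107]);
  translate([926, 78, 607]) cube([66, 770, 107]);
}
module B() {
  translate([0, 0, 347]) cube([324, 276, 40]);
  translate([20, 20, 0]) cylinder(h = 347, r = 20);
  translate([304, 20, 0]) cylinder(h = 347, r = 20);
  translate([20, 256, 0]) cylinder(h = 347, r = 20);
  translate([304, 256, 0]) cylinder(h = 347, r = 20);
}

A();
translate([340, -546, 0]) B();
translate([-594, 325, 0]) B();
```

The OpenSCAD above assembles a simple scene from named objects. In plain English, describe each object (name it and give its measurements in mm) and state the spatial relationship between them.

A is a rectangular dining table. The top is 1004×926×32 mm with its upper surface at z = 746 mm. It stands on four 66×66 mm square legs, each inset 12 mm from the nearest pair of top edges, running from the floor to the underside of the top. Four apron rails, 66 mm thick and 107 mm tall, run between adjacent legs with their top edges flush with the underside of the top and their outer faces flush with the legs' outer faces.

B is a four-legged stool. The seat is a 324×276×40 mm slab whose top surface is at z = 387 mm; four round legs, each 40 mm in diameter, run from the floor (z = 0) to the underside of the seat, each leg's axis is inset half a diameter from the nearest pair of seat edges (so the leg's bounding box is flush with the corner).

Two stools sit around the table at the −y, −x sides.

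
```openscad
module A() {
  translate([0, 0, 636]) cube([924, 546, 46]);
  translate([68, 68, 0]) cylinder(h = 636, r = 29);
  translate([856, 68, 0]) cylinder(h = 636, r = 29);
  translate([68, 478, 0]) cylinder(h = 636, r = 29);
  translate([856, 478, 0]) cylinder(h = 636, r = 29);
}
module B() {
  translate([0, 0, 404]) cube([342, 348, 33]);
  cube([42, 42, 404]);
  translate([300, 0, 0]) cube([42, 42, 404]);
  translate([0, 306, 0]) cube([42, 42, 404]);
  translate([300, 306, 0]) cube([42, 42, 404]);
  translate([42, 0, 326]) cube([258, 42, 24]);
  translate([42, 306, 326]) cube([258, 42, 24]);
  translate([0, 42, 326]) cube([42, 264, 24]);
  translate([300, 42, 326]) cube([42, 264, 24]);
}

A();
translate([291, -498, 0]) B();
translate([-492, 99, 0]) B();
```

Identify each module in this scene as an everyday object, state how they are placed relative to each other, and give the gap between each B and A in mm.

Each stool's nearest face is 150 mm from the table's bounding box.

A is a table. B is a stool. Two stools sit around the table at the −y, −x sides. The gap between each stool and the table is 150 mm.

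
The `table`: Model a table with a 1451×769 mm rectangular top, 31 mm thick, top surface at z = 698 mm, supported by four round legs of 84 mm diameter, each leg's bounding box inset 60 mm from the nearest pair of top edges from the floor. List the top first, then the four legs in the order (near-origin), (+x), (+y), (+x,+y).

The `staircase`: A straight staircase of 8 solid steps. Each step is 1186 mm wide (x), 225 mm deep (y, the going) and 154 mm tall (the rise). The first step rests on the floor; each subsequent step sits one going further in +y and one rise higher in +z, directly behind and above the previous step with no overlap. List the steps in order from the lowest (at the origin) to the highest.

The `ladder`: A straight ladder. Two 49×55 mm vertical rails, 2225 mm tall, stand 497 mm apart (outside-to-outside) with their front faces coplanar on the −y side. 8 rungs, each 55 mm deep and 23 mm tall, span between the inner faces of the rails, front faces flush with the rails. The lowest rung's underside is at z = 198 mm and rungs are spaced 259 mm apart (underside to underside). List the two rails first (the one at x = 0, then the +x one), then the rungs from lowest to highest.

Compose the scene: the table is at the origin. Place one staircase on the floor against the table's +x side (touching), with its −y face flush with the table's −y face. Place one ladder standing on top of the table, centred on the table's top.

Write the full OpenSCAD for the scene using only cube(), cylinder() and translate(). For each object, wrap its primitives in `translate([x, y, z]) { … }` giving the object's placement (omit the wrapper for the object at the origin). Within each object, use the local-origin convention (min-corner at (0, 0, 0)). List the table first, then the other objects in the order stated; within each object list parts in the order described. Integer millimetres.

translate([0, 0, 667]) cube([1451, 769, 31]);
translate([102, 102, 0]) cylinder(h = 667, r = 42);
translate([1349, 102, 0]) cylinder(h = 667, r = 42);
translate([102, 667, 0]) cylinder(h = 667, r = 42);
translate([1349, 667, 0]) cylinder(h = 667, r = 42);
translate([1451, 0, 0]) {
  cube([1186, 225, 154]);
  translate([0, 225, 154]) cube([1186, 225, 154]);
  translate([0, 450, 308]) cube([1186, 225, 154]);
  translate([0, 675, 462]) cube([1186, 225, 154]);
  translate([0, 900, 616]) cube([1186, 225, 154]);
  translate([0, 1125, 770]) cube([1186, 225, 154]);
  translate([0, 1350, 924]) cube([1186, 225, 154]);
  translate([0, 1575, 1078]) cube([1186, 225, 154]);
}
translate([477, 357, 698]) {
  cube([49, 55, 2225]);
  translate([448, 0, 0]) cube([49, 55, 2225]);
  translate([49, 0, 198]) cube([399, 55, 23]);
  translate([49, 0, 457]) cube([399, 55, 23]);
  translate([49, 0, 716]) cube([399, 55, 23]);
  translate([49, 0, 975]) cube([399, 55, 23]);
  translate([49, 0, 1234]) cube([399, 55, 23]);
  translate([49, 0, 1493]) cube([399, 55, 23]);
  translate([49, 0, 1752]) cube([399, 55, 23]);
  translate([49, 0, 2011]) cube([399, 55, 23]);
}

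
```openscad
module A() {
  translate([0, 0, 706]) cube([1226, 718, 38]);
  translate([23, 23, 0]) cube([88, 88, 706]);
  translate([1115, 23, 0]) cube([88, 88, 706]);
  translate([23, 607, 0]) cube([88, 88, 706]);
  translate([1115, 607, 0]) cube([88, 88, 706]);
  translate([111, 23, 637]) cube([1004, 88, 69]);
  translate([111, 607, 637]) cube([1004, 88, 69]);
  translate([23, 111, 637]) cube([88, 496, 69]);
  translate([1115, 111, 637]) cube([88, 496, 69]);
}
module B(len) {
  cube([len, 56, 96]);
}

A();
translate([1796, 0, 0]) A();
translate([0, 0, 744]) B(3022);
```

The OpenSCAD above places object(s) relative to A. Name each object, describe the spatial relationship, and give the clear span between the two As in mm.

Second table starts at x = 1796; first ends at x = 1226; clear span = 1796 − 1226 = 570 mm.

A is a table. B is a beam. A beam spans the tops of two tables. The clear span between the two tables is 570 mm.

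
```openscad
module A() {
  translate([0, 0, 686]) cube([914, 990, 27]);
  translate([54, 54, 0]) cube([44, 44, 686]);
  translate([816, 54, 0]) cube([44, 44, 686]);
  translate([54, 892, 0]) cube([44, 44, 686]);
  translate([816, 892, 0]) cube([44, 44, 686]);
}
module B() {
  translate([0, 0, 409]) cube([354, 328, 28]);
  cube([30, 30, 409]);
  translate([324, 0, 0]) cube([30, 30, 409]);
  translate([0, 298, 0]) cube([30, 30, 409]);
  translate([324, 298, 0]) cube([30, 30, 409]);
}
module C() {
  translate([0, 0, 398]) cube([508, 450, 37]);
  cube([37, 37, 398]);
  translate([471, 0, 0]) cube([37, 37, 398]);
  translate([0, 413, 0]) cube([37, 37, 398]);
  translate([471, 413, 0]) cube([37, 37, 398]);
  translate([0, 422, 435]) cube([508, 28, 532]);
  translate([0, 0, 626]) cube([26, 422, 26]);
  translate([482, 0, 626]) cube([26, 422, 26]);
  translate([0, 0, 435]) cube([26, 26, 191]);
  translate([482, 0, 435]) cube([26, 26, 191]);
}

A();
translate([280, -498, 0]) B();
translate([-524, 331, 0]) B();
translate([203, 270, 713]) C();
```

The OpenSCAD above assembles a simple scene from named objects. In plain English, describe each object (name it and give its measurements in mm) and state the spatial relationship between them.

A is a rectangular dining table. The top is 914×990×27 mm with its upper surface at z = 713 mm. It stands on four 44×44 mm square legs, each inset 54 mm from the nearest pair of top edges, running from the floor to the underside of the top.

B is a four-legged stool. The seat is 354×328 mm, 28 mm thick, top at z = 437 mm. It stands on four square legs, each 30×30 mm in cross-section, from z = 0 to the seat underside, each flush with a corner of the seat.

C is a chair. The seat is a 508×450×37 mm slab with its top at z = 435 mm, on four 37×37 mm corner legs (flush with the seat edges, standing on z = 0). A flat backrest 28 mm thick, 532 mm tall, spans the full seat width and rises from the seat top along its +y edge, rear face flush with the rear of the seat. Two armrests of 26×26 mm section run along each side from the seat's front edge to the front of the backrest, top faces 217 mm above the seat top and outer faces flush with the seat's x-edges; a 26×26 mm post under the front of each armrest stands on the seat at the front corner.

Two stools sit around the table at the −y, −x sides. The chair is on top of the table, centred.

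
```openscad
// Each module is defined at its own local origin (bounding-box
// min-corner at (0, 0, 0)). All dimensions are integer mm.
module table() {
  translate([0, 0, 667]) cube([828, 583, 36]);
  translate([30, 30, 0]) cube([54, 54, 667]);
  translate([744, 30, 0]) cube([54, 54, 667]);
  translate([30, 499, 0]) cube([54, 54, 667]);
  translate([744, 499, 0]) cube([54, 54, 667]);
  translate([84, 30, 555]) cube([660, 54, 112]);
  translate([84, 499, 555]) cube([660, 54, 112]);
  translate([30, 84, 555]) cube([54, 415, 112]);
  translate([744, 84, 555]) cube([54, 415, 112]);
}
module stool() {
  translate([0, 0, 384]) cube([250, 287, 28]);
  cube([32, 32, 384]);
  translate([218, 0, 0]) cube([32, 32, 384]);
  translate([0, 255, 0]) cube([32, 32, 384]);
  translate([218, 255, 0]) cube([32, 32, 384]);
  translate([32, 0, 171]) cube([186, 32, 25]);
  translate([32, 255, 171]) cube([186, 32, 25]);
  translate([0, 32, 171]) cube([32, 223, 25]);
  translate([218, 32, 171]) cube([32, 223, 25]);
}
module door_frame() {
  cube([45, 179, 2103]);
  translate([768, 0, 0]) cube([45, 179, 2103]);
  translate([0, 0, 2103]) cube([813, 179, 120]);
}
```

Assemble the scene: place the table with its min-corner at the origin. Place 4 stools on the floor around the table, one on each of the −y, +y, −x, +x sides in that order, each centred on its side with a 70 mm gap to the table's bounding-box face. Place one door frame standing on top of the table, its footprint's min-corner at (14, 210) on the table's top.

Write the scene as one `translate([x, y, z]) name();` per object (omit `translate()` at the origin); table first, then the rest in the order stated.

table();
translate([289, -357, 0]) stool();
translate([289, 653, 0]) stool();
translate([-320, 148, 0]) stool();
translate([898, 148, 0]) stool();
translate([14, 210, 703]) door_frame();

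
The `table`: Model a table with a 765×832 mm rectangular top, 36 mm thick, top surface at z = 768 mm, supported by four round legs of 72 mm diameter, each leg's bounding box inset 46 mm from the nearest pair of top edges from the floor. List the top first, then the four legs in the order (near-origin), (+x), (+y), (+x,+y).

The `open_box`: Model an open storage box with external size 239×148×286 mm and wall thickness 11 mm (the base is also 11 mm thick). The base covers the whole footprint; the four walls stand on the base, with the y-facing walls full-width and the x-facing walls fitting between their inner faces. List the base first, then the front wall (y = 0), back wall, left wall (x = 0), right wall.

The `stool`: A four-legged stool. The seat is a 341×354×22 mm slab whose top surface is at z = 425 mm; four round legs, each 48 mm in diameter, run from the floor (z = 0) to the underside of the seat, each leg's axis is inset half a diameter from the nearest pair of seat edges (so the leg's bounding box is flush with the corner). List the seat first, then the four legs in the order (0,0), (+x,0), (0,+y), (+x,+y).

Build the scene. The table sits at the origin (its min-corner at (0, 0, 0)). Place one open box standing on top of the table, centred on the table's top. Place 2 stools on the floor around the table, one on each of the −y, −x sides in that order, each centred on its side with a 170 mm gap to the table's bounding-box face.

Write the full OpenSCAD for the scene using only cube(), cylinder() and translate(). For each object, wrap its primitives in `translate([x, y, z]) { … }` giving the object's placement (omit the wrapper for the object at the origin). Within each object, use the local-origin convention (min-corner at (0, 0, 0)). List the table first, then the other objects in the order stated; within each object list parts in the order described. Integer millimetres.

translate([0, 0, 732]) cube([765, 832, 36]);
translate([82, 82, 0]) cylinder(h = 732, r = 36);
translate([683, 82, 0]) cylinder(h = 732, r = 36);
translate([82, 750, 0]) cylinder(h = 732, r = 36);
translate([683, 750, 0]) cylinder(h = 732, r = 36);
translate([263, 342, 768]) {
  cube([239, 148, 11]);
  translate([0, 0, 11]) cube([239, 11, 275]);
  translate([0, 137, 11]) cube([239, 11, 275]);
  translate([0, 11, 11]) cube([11, 126, 275]);
  translate([228, 11, 11]) cube([11, 126, 275]);
}
translate([212, -524, 0]) {
  translate([0, 0, 403]) cube([341, 354, 22]);
  translate([24, 24, 0]) cylinder(h = 403, r = 24);
  translate([317, 24, 0]) cylinder(h = 403, r = 24);
  translate([24, 330, 0]) cylinder(h = 403, r = 24);
  translate([317, 330, 0]) cylinder(h = 403, r = 24);
}
translate([-511, 239, 0]) {
  translate([0, 0, 403]) cube([341, 354, 22]);
  translate([24, 24, 0]) cylinder(h = 403, r = 24);
  translate([317, 24, 0]) cylinder(h = 403, r = 24);
  translate([24, 330, 0]) cylinder(h = 403, r = 24);
  translate([317, 330, 0]) cylinder(h = 403, r = 24);
}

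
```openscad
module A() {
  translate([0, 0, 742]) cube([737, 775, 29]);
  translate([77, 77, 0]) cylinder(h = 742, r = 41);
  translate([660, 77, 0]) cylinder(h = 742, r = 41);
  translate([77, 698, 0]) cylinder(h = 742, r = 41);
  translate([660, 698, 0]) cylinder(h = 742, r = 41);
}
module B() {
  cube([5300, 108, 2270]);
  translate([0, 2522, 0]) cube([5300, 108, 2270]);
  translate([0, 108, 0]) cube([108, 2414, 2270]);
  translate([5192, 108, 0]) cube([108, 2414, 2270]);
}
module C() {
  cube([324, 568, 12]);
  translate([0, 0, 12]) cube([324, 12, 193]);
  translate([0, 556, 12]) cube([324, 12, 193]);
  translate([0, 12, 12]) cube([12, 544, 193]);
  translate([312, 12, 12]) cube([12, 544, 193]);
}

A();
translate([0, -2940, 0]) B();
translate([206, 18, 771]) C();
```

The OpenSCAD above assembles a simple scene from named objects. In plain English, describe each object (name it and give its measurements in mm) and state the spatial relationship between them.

A is a table: top 737 mm (x) × 775 mm (y), 29 mm thick, upper face at z = 771 mm, on four round legs of 82 mm diameter, each leg's bounding box inset 36 mm from the nearest pair of top edges, running from z = 0 to the bottom of the top.

B is the wall frame of a small rectangular building: four walls, each 2270 mm tall and 108 mm thick, enclosing a footprint 5300 mm (x) by 2630 mm (y) outside-to-outside, with no floor or roof. The front and back walls (the −y and +y sides) span the full width; the two side walls fit between them.

C is an open-topped rectangular box: outside dimensions 324×568×205 mm, with a uniform wall and base thickness of 12 mm. The base is a full 324×568 slab on the floor; four walls sit on top of the base. The front and back walls (the −y and +y sides) span the full width; the two side walls fit between them.

The house frame is on the floor beside the table on its −y side. The open box is on top of the table.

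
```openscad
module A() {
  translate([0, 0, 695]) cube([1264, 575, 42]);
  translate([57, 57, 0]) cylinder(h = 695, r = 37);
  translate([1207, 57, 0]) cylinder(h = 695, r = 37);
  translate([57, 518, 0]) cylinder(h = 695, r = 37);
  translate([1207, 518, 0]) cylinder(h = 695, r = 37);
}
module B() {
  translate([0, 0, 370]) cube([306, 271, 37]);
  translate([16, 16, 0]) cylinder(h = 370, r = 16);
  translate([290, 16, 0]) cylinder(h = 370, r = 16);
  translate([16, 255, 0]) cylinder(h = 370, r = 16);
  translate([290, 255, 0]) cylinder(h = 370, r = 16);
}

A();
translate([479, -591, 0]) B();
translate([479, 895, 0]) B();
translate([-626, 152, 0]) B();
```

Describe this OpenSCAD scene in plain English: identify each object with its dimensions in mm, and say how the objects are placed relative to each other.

A is a rectangular dining table. The top is 1264×575×42 mm with its upper surface at z = 737 mm. It stands on four round legs of 74 mm diameter, each leg's bounding box inset 20 mm from the nearest pair of top edges, running from the floor to the underside of the top.

B is a four-legged stool. The seat is 306×271 mm, 37 mm thick, top at z = 407 mm. It stands on four round legs, each 32 mm in diameter, from z = 0 to the seat underside, each leg's axis is inset half a diameter from the nearest pair of seat edges (so the leg's bounding box is flush with the corner).

Three stools sit around the table at the −y, +y, −x sides.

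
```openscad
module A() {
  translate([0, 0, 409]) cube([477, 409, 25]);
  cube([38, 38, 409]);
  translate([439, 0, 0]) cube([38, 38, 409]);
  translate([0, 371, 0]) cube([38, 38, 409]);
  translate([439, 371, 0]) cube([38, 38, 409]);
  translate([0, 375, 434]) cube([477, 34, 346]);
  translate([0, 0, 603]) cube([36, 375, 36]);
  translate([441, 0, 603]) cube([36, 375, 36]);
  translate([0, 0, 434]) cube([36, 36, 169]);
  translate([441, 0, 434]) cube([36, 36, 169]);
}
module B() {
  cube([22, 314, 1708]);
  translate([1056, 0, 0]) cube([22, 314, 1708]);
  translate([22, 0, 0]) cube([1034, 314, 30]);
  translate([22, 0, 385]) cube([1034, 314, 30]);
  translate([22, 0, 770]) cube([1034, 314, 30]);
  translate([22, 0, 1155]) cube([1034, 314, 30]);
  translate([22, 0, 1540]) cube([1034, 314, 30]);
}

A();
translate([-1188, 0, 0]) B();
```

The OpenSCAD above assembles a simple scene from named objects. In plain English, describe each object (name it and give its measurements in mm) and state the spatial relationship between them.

A is a chair: 477×409 mm seat, 25 mm thick, top at z = 434 mm, on four 38 mm square corner legs flush with the seat edges. A 34 mm thick backrest slab spans the full seat width, extending 346 mm above the seat top, its back face flush with the seat's +y edge. Two armrests of 36×36 mm section run along each side from the seat's front edge to the front of the backrest, top faces 205 mm above the seat top and outer faces flush with the seat's x-edges; a 36×36 mm post under the front of each armrest stands on the seat at the front corner.

B is a bookshelf 1078 mm wide overall, 314 mm deep and 1708 mm tall. The two sides are 22 mm thick vertical panels. 5 horizontal shelves of 30 mm thickness span between the inner faces of the sides; the lowest shelf sits on the floor and shelves are stacked with a clear vertical gap of 355 mm between each pair.

The bookshelf is on the floor beside the chair on its −x side.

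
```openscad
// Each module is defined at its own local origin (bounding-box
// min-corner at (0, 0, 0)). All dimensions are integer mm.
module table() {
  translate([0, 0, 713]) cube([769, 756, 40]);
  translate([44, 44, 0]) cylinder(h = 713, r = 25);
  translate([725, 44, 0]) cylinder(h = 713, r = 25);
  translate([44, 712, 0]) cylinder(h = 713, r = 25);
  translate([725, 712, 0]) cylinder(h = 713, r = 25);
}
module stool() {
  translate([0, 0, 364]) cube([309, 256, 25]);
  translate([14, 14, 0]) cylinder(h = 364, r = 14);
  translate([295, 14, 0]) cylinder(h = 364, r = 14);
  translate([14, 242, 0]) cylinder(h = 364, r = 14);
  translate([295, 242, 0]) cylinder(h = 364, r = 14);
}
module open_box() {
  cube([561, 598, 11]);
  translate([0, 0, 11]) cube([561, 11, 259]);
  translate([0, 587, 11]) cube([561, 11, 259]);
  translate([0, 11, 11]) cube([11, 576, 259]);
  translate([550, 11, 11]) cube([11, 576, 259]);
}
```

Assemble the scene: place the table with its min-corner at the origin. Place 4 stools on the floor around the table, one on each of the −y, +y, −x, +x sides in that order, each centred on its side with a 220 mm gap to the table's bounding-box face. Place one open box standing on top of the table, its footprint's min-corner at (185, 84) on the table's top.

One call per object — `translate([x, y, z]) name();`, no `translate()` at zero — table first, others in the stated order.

table();
translate([230, -476, 0]) stool();
translate([230, 976, 0]) stool();
translate([-529, 250, 0]) stool();
translate([989, 250, 0]) stool();
translate([185, 84, 753]) open_box();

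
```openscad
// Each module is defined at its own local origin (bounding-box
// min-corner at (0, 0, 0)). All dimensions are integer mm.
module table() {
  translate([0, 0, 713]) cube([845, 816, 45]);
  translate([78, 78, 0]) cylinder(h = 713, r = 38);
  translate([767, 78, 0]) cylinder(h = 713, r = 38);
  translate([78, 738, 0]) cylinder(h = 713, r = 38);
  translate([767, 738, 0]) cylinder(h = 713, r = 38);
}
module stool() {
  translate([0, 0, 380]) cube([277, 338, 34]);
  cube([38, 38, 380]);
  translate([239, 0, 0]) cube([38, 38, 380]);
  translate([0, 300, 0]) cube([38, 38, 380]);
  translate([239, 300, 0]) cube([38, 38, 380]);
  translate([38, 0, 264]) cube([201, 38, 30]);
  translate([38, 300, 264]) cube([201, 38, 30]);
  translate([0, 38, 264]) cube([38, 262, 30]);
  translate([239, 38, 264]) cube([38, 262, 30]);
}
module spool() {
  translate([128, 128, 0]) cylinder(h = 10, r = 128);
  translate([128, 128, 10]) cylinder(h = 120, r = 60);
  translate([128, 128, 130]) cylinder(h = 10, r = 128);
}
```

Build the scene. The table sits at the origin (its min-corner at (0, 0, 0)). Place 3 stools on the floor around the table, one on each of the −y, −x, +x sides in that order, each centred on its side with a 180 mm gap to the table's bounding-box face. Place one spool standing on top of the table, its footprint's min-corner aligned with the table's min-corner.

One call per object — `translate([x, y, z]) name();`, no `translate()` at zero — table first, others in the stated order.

table();
translate([284, -518, 0]) stool();
translate([-457, 239, 0]) stool();
translate([1025, 239, 0]) stool();
translate([0, 0, 758]) spool();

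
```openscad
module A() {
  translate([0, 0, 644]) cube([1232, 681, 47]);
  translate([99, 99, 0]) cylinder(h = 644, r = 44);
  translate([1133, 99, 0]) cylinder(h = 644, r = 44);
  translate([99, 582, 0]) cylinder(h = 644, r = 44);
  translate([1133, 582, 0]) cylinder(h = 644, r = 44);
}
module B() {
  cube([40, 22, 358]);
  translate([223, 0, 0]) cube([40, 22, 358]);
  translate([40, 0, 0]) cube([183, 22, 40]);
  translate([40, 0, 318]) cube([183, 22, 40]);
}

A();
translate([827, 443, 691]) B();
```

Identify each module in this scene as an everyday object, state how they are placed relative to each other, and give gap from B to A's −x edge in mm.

A is a table. B is a picture frame. The picture frame is on top of the table. The gap from the picture frame to the table's −x edge is 827 mm.

The picture frame's min-x is at 827; the table's min-x is 0; gap = 827 mm.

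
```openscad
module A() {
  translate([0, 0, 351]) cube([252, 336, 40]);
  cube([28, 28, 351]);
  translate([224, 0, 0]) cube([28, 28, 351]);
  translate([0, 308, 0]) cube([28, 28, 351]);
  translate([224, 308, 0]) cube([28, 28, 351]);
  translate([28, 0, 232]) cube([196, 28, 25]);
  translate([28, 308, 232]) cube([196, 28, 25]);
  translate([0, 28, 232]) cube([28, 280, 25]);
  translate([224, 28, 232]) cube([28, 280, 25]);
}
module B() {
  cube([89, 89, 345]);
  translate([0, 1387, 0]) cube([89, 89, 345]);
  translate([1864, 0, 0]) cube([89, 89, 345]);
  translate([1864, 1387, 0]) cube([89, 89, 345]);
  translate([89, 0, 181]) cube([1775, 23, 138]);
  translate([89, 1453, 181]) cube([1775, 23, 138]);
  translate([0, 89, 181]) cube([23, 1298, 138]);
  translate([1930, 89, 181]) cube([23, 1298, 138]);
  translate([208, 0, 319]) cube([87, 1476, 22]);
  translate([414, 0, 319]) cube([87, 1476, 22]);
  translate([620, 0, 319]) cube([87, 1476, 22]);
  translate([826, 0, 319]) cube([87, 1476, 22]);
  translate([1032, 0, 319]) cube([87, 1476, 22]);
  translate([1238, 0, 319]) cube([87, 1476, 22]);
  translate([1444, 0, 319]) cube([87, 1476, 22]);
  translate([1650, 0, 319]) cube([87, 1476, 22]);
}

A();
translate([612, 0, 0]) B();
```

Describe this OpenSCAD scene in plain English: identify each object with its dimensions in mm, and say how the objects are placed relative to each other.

A is a four-legged stool. The seat is a 252×336×40 mm slab whose top surface is at z = 391 mm; four square legs, each 28×28 mm in cross-section, run from the floor (z = 0) to the underside of the seat, each flush with a corner of the seat. Four stretchers, 28 mm wide and 25 mm tall, connect adjacent legs with their undersides at z = 232 mm, each running between the inner faces of the legs it joins and aligned with the legs' outer faces on the other axis.

B is a bed frame 1953 mm long (x) by 1476 mm wide (y). Four 89×89 mm corner posts, 345 mm tall, at the corners of the footprint. Four rails of 23 mm thickness and 138 mm height run between adjacent posts with their undersides at z = 181 mm, their outer faces flush with the outside of the frame (the two x-running rails run between the posts' inner faces; the two y-running rails run between the posts' inner faces). 8 slats, each 87 mm wide (x) and 22 mm thick, lie across the top of the two x-running rails, running the full 1476 mm width of the frame in y; the slats are evenly spaced along x between the inner faces of the end posts with equal gaps (rounded down to the nearest mm) at the −x end and between each pair — any rounding remainder accumulates at the +x end.

The bed frame is on the floor beside the stool on its +x side.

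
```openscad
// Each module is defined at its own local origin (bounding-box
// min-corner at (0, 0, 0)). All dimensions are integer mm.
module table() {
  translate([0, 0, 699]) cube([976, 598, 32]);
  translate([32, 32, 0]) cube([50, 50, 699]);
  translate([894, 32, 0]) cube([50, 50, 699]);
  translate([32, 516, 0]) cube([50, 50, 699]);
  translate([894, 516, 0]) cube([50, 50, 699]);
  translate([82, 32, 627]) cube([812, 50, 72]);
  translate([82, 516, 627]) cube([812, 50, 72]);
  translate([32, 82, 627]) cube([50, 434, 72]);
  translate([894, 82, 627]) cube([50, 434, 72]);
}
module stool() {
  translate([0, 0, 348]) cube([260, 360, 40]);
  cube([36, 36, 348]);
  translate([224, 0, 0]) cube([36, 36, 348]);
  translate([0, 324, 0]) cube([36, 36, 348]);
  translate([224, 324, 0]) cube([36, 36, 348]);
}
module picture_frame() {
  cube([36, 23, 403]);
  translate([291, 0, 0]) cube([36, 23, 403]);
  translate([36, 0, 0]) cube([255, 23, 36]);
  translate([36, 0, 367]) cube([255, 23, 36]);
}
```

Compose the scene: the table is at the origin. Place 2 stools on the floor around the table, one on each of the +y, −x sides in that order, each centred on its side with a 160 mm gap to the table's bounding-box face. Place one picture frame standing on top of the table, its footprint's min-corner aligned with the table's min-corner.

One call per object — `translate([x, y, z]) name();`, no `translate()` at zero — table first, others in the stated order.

table();
translate([358, 758, 0]) stool();
translate([-420, 119, 0]) stool();
translate([0, 0, 731]) picture_frame();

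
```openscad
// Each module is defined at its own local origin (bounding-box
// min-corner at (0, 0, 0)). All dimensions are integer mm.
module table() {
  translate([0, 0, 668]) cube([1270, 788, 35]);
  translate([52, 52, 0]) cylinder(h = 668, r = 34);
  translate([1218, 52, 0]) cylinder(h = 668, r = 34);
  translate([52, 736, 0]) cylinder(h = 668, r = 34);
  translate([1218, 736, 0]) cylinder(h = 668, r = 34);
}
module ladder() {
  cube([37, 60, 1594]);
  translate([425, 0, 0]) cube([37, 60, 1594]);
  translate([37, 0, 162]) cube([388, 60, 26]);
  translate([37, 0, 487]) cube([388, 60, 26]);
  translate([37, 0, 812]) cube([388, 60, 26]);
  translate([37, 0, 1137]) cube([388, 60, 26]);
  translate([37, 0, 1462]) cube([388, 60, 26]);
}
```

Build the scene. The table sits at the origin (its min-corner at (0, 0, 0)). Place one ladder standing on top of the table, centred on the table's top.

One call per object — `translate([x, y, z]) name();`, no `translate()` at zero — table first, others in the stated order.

table();
translate([404, 364, 703]) ladder();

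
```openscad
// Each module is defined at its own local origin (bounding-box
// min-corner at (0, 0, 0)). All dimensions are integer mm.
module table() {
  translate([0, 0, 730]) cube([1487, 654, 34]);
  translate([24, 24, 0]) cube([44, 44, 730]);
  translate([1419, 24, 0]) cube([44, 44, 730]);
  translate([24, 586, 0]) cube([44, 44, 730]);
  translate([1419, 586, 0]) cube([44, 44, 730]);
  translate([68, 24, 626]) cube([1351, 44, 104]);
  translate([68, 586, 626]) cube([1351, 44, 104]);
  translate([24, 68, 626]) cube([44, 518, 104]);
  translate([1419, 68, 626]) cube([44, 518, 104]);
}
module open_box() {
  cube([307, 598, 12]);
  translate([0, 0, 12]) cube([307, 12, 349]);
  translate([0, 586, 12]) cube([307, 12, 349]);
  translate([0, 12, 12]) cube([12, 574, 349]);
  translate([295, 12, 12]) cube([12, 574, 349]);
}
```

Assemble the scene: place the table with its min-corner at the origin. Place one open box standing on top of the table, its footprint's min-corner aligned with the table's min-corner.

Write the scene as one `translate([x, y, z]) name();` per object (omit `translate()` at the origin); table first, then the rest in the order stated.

table();
translate([0, 0, 764]) open_box();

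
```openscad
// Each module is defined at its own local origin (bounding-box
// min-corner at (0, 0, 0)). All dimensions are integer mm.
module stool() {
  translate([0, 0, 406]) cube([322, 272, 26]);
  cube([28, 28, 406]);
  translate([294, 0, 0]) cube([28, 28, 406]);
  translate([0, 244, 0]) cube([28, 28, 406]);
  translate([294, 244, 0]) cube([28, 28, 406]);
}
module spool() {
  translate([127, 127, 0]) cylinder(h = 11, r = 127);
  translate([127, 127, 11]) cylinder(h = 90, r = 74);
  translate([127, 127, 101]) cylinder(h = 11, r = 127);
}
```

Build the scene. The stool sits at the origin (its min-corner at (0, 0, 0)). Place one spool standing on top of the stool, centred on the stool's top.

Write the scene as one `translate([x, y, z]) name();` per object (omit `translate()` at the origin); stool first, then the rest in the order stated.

stool();
translate([34, 9, 432]) spool();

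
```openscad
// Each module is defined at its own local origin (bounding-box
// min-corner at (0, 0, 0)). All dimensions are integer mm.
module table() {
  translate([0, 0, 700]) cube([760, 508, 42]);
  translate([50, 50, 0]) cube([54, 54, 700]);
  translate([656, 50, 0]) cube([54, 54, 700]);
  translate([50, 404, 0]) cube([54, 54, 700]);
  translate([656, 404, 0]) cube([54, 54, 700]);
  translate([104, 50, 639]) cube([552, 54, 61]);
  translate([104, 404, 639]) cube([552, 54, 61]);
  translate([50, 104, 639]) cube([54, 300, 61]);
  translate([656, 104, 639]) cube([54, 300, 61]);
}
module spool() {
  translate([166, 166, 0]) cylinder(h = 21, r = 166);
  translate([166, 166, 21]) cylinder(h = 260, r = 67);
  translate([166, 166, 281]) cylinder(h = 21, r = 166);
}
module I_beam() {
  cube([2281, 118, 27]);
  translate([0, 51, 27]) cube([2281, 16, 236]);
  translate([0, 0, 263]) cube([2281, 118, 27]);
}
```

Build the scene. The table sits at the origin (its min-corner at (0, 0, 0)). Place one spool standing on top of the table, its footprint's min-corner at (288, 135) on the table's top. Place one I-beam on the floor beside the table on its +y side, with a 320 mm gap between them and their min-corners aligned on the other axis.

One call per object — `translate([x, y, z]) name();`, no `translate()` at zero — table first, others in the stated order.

table();
translate([288, 135, 742]) spool();
translate([0, 828, 0]) I_beam();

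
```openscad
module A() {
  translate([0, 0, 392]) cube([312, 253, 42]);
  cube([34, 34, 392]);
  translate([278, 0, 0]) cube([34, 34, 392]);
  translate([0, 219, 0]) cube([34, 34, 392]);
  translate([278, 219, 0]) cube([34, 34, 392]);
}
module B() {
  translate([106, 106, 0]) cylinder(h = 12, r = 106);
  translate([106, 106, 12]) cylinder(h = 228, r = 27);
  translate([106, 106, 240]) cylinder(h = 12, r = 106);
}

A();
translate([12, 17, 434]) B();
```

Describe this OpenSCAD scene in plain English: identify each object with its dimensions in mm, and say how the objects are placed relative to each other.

A is a simple wooden stool: a rectangular seat 312 mm (x) by 253 mm (y), 42 mm thick, top face at z = 434 mm, on four square legs, each 34×34 mm in cross-section. The legs rest on z = 0, each flush with a corner of the seat.

B is a spool: two coaxial disc flanges of radius 106 mm and thickness 12 mm, joined by a core cylinder of radius 27 mm and height 228 mm. The lower flange rests on z = 0 and the three cylinders share a vertical axis.

The spool is on top of the stool.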